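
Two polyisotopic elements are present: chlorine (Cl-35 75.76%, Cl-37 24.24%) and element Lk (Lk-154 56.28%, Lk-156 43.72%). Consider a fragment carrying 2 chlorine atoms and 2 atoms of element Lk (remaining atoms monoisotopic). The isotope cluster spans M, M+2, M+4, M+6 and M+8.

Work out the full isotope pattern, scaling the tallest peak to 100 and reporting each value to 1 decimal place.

Chlorine pattern (n=2): 0.57395776 : 0.36728448 : 0.05875776
Element Lk pattern (n=2): 0.31674384 : 0.49211232 : 0.19114384
Convolve the two distributions (both contribute in 2-u steps):
  M: 0.57395776×0.31674384 = 0.181798
  M+2: 0.57395776×0.49211232 + 0.36728448×0.31674384 = 0.398787
  M+4: 0.57395776×0.19114384 + 0.36728448×0.49211232 + 0.05875776×0.31674384 = 0.309065
  M+6: 0.36728448×0.19114384 + 0.05875776×0.49211232 = 0.099120
  M+8: 0.05875776×0.19114384 = 0.011231
Scale to base peak (0.398787) = 100: 45.6 : 100.0 : 77.5 : 24.9 : 2.8

45.6 : 100.0 : 77.5 : 24.9 : 2.8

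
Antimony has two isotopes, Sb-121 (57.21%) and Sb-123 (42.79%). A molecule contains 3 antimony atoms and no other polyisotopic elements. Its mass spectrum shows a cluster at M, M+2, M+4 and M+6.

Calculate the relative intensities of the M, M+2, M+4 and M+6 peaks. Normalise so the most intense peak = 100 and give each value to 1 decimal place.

The 3 Sb atoms are independent, so intensities follow the terms of (0.5721 + 0.4279)^3.
P(M) = 0.5721^3 = 0.187247
P(M+2) = 3 × 0.5721^2 × 0.4279^1 = 0.420153
P(M+4) = 3 × 0.5721^1 × 0.4279^2 = 0.314252
P(M+6) = 0.4279^3 = 0.078348
The M+2 peak is largest (0.420153); scaling to 100 gives 44.6 : 100.0 : 74.8 : 18.6.

44.6 : 100.0 : 74.8 : 18.6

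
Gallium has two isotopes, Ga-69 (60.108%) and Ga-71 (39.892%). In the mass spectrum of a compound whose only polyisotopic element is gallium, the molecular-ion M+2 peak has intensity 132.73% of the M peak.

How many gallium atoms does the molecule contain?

2

The M+2/M ratio from n Ga atoms is n · q/p = n · 0.39892/0.60108.
n = 1.3273 × 0.60108/0.39892 = 2.00 ≈ 2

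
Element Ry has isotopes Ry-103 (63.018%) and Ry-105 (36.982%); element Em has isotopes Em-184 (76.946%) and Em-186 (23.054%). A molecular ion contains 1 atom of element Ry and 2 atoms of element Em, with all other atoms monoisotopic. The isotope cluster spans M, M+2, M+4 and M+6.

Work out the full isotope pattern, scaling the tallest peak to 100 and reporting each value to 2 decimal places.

84.31 : 100.00 : 37.22 : 4.44

Element Ry pattern (n=1): 0.63018 : 0.36982
Element Em pattern (n=2): 0.59206869 : 0.35478262 : 0.05314869
Convolve the two distributions (both contribute in 2-u steps):
  M: 0.63018×0.59206869 = 0.373110
  M+2: 0.63018×0.35478262 + 0.36982×0.59206869 = 0.442536
  M+4: 0.63018×0.05314869 + 0.36982×0.35478262 = 0.164699
  M+6: 0.36982×0.05314869 = 0.019655
Scale to base peak (0.442536) = 100: 84.31 : 100.00 : 37.22 : 4.44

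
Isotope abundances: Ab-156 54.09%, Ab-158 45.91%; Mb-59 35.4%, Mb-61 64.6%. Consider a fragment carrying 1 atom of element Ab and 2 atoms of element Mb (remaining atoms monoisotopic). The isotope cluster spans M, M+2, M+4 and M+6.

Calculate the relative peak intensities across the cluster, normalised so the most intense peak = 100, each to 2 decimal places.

Element Ab pattern (n=1): 0.5409 : 0.4591
Element Mb pattern (n=2): 0.125316 : 0.457368 : 0.417316
Convolve the two distributions (both contribute in 2-u steps):
  M: 0.5409×0.125316 = 0.067783
  M+2: 0.5409×0.457368 + 0.4591×0.125316 = 0.304923
  M+4: 0.5409×0.417316 + 0.4591×0.457368 = 0.435704
  M+6: 0.4591×0.417316 = 0.191590
Scale to base peak (0.435704) = 100: 15.56 : 69.98 : 100.00 : 43.97

15.56 : 69.98 : 100.00 : 43.97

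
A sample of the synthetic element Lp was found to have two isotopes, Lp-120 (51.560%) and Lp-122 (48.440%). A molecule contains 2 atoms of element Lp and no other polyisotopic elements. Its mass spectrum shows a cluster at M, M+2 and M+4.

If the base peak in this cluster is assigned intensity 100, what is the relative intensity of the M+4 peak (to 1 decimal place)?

47.0

Binomial terms of (0.51560 + 0.48440)^2: M 0.2658, M+2 0.4995, M+4 0.2346 → M+2 is the base peak.
P(M+2) = C(2,1) × 0.51560^1 × 0.48440^1 = 2 × 0.5156 × 0.4844 = 0.499513 (base)
P(M+4) = C(2,2) × 0.51560^0 × 0.48440^2 = 1 × 1.0000 × 0.23464336 = 0.234643
Relative intensity = 0.234643 / 0.499513 × 100 = 47.0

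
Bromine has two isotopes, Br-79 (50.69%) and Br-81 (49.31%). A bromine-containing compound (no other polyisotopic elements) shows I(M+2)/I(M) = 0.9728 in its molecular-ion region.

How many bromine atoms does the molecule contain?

1

With n Br atoms, P(M+2)/P(M) = C(n,1)·p^(n−1)q / p^n = n·q/p = n · 0.4931/0.5069.
n = 0.9728 × 0.5069/0.4931 = 1.00 ≈ 1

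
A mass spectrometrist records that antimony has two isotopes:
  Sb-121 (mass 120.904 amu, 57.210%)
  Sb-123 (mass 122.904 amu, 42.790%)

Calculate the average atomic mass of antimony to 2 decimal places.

Average mass = Σ (abundance × isotope mass) = 0.57210 × 120.904 + 0.42790 × 122.904
= 69.1692 + 52.5906 = 121.7598 amu

121.76 amu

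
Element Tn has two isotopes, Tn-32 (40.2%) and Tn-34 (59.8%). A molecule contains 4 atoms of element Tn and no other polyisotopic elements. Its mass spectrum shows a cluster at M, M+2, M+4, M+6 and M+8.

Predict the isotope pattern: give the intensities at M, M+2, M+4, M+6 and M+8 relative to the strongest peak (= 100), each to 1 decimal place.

Expanding (0.402 + 0.598)^4:
P(M) = 0.402^4 = 0.026116
P(M+2) = 4 × 0.402^3 × 0.598^1 = 0.155396
P(M+4) = 6 × 0.402^2 × 0.598^2 = 0.346741
P(M+6) = 4 × 0.402^1 × 0.598^3 = 0.343866
P(M+8) = 0.598^4 = 0.127881
The M+4 peak is largest (0.346741); scaling to 100 gives 7.5 : 44.8 : 100.0 : 99.2 : 36.9.

7.5 : 44.8 : 100.0 : 99.2 : 36.9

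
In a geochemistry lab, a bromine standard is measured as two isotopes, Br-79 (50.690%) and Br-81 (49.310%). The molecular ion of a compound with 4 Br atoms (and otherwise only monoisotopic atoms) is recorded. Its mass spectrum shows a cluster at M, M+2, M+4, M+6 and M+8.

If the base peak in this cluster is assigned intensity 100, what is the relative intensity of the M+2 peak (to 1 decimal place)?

68.5

(0.50690 + 0.49310)^4 gives M 0.0660, M+2 0.2569, M+4 0.3749, M+6 0.2431, M+8 0.0591; the largest is M+4.
P(M+4) = C(4,2) × 0.50690^2 × 0.49310^2 = 6 × 0.25694761 × 0.24314761 = 0.374857 (base)
P(M+2) = C(4,1) × 0.50690^3 × 0.49310^1 = 4 × 0.13024674 × 0.4931 = 0.256899
Relative intensity = 0.256899 / 0.374857 × 100 = 68.5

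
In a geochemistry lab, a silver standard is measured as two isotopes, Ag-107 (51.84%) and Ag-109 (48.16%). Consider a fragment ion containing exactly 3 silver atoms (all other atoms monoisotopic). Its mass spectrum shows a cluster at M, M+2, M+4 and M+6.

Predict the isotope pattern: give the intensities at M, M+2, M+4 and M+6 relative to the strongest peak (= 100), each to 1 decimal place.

Expanding (0.5184 + 0.4816)^3:
P(M) = 0.5184^3 = 0.139314
P(M+2) = 3 × 0.5184^2 × 0.4816^1 = 0.388273
P(M+4) = 3 × 0.5184^1 × 0.4816^2 = 0.360711
P(M+6) = 0.4816^3 = 0.111702
The M+2 peak is largest (0.388273); scaling to 100 gives 35.9 : 100.0 : 92.9 : 28.8.

35.9 : 100.0 : 92.9 : 28.8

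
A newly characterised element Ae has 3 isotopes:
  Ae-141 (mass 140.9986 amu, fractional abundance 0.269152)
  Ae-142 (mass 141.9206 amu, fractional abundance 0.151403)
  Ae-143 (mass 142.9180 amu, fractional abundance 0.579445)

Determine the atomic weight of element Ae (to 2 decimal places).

Ar = Σ fᵢ·mᵢ = 0.269152 × 140.9986 + 0.151403 × 141.9206 + 0.579445 × 142.9180
= 37.95006 + 21.48720 + 82.81312 = 142.25038 amu

142.25 amu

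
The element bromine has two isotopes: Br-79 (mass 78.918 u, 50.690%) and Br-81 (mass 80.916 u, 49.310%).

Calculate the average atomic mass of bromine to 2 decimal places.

Average mass = Σ (abundance × isotope mass) = 0.50690 × 78.918 + 0.49310 × 80.916
= 40.0035 + 39.8997 = 79.9032 u

79.90 u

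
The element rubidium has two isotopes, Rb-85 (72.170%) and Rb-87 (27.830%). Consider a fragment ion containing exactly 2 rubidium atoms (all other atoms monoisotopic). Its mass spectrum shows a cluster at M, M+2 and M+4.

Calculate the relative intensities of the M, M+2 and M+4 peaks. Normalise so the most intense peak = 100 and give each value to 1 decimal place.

The 2 Rb atoms are independent, so intensities follow the terms of (0.72170 + 0.27830)^2.
P(M) = 0.72170^2 = 0.520851
P(M+2) = 2 × 0.72170^1 × 0.27830^1 = 0.401698
P(M+4) = 0.27830^2 = 0.077451
The M peak is largest (0.520851); scaling to 100 gives 100.0 : 77.1 : 14.9.

100.0 : 77.1 : 14.9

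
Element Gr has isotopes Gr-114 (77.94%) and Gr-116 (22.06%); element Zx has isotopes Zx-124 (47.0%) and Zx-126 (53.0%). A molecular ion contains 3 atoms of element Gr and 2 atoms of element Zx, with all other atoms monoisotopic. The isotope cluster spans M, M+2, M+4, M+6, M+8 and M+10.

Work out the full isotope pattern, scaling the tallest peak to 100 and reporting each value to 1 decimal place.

29.2 : 90.6 : 100.0 : 48.0 : 10.4 : 0.8

Element Gr pattern (n=3): 0.47345772 : 0.40201991 : 0.11378701 : 0.01073536
Element Zx pattern (n=2): 0.2209 : 0.4982 : 0.2809
Convolve the two distributions (both contribute in 2-u steps):
  M: 0.47345772×0.2209 = 0.104587
  M+2: 0.47345772×0.4982 + 0.40201991×0.2209 = 0.324683
  M+4: 0.47345772×0.2809 + 0.40201991×0.4982 + 0.11378701×0.2209 = 0.358416
  M+6: 0.40201991×0.2809 + 0.11378701×0.4982 + 0.01073536×0.2209 = 0.171988
  M+8: 0.11378701×0.2809 + 0.01073536×0.4982 = 0.037311
  M+10: 0.01073536×0.2809 = 0.003016
Scale to base peak (0.358416) = 100: 29.2 : 90.6 : 100.0 : 48.0 : 10.4 : 0.8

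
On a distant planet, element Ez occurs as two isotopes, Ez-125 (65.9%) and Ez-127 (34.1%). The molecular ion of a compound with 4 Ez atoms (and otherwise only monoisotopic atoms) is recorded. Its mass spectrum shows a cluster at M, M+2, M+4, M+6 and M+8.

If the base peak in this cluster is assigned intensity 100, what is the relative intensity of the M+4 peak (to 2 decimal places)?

Binomial terms of (0.659 + 0.341)^4: M 0.1886, M+2 0.3904, M+4 0.3030, M+6 0.1045, M+8 0.0135 → M+2 is the base peak.
P(M+2) = C(4,1) × 0.659^3 × 0.341^1 = 4 × 0.28619118 × 0.3410 = 0.390365 (base)
P(M+4) = C(4,2) × 0.659^2 × 0.341^2 = 6 × 0.434281 × 0.116281 = 0.302992
Relative intensity = 0.302992 / 0.390365 × 100 = 77.62

77.62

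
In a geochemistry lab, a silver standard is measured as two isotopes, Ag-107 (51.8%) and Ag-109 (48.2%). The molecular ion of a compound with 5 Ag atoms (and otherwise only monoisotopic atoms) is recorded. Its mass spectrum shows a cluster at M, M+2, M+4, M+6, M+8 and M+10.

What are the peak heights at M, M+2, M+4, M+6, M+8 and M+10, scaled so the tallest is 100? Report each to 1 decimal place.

11.5 : 53.7 : 100.0 : 93.1 : 43.3 : 8.1

Expanding (0.518 + 0.482)^5:
P(M) = 0.518^5 = 0.037295
P(M+2) = 5 × 0.518^4 × 0.482^1 = 0.173515
P(M+4) = 10 × 0.518^3 × 0.482^2 = 0.322911
P(M+6) = 10 × 0.518^2 × 0.482^3 = 0.300470
P(M+8) = 5 × 0.518^1 × 0.482^4 = 0.139794
P(M+10) = 0.482^5 = 0.026016
The M+4 peak is largest (0.322911); scaling to 100 gives 11.5 : 53.7 : 100.0 : 93.1 : 43.3 : 8.1.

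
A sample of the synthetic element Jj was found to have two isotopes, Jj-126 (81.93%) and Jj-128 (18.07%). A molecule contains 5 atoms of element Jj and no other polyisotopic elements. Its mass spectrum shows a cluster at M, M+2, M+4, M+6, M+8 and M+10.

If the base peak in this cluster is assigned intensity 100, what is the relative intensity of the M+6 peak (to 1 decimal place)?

Term probabilities: M 0.3692, M+2 0.4071, M+4 0.1796, M+6 0.0396, M+8 0.0044, M+10 0.0002. Base peak = M+2.
P(M+2) = C(5,1) × 0.8193^4 × 0.1807^1 = 5 × 0.45057991 × 0.1807 = 0.407099 (base)
P(M+6) = C(5,3) × 0.8193^2 × 0.1807^3 = 10 × 0.67125249 × 0.0059003 = 0.039606
Relative intensity = 0.039606 / 0.407099 × 100 = 9.7

9.7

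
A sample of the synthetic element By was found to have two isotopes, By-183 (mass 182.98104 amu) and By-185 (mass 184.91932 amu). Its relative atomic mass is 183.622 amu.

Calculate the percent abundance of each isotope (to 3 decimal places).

Writing the weighted mean with unknown fraction x of By-183:
182.98104·x + 184.91932·(1 − x) = 183.622
(182.98104 − 184.91932)·x = 183.622 − 184.91932
x = -1.29732 / -1.93828 = 0.66932 → 66.932% By-183, 33.068% By-185.

By-183: 66.932%, By-185: 33.068%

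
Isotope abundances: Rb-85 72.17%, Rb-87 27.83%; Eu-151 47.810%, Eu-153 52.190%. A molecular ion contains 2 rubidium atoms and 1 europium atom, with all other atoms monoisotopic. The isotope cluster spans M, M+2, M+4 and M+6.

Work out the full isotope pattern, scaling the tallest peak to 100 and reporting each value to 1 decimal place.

53.7 : 100.0 : 53.2 : 8.7

Rubidium pattern (n=2): 0.52085089 : 0.40169822 : 0.07745089
Europium pattern (n=1): 0.4781 : 0.5219
Convolve the two distributions (both contribute in 2-u steps):
  M: 0.52085089×0.4781 = 0.249019
  M+2: 0.52085089×0.5219 + 0.40169822×0.4781 = 0.463884
  M+4: 0.40169822×0.5219 + 0.07745089×0.4781 = 0.246676
  M+6: 0.07745089×0.5219 = 0.040422
Scale to base peak (0.463884) = 100: 53.7 : 100.0 : 53.2 : 8.7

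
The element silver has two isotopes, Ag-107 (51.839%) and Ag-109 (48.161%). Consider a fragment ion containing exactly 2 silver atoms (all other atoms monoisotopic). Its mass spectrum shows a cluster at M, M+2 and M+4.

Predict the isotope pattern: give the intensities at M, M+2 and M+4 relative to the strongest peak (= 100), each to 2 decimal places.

53.82 : 100.00 : 46.45

Each Ag atom is independently Ag-107 (p = 0.51839) or Ag-109 (q = 0.48161); the cluster is the binomial expansion (p + q)^2.
P(M) = 0.51839^2 = 0.268728
P(M+2) = 2 × 0.51839^1 × 0.48161^1 = 0.499324
P(M+4) = 0.48161^2 = 0.231948
The M+2 peak is largest (0.499324); scaling to 100 gives 53.82 : 100.00 : 46.45.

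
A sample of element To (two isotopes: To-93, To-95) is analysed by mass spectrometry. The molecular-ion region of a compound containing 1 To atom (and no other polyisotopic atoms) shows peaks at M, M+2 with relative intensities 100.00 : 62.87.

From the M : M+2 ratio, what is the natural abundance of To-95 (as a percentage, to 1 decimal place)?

Write p for the To-93 fraction. I(M+2)/I(M) = [C(1,1)·p^0·(1−p)] / p^1 = 1·(1−p)/p = 62.87/100.00 = 0.6287
(1−p)/p = 0.6287/1 = 0.6287  ⇒  p = 1/(1 + 0.6287) = 0.6140
To-93: 61.4%, To-95: 38.6%.

38.6%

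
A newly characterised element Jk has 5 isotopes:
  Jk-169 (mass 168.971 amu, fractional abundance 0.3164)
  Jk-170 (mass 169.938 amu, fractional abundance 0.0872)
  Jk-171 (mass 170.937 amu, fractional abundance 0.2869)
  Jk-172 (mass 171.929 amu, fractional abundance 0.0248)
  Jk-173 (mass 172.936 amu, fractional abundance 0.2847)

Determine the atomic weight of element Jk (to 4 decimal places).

Average mass = Σ (abundance × isotope mass) = 0.3164 × 168.971 + 0.0872 × 169.938 + 0.2869 × 170.937 + 0.0248 × 171.929 + 0.2847 × 172.936
= 53.46242 + 14.81859 + 49.04183 + 4.26384 + 49.23488 = 170.82156 amu

170.8216 amu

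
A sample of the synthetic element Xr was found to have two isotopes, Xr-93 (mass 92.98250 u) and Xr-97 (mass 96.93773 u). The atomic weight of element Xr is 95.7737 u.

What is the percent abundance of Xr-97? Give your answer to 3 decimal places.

With x = fraction of Xr-93 (so Xr-97 is 1 − x):
92.98250·x + 96.93773·(1 − x) = 95.7737
(92.98250 − 96.93773)·x = 95.7737 − 96.93773
x = -1.16403 / -3.95523 = 0.29430 → 29.430% Xr-93, 70.570% Xr-97.

70.570%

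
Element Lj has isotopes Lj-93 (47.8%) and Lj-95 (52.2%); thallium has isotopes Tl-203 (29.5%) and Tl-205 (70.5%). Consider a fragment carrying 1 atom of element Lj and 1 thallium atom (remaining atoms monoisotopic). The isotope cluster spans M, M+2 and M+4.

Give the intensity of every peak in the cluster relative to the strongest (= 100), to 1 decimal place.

28.7 : 100.0 : 75.0

Element Lj pattern (n=1): 0.4780 : 0.5220
Thallium pattern (n=1): 0.2950 : 0.7050
Convolve the two distributions (both contribute in 2-u steps):
  M: 0.4780×0.2950 = 0.141010
  M+2: 0.4780×0.7050 + 0.5220×0.2950 = 0.490980
  M+4: 0.5220×0.7050 = 0.368010
Scale to base peak (0.490980) = 100: 28.7 : 100.0 : 75.0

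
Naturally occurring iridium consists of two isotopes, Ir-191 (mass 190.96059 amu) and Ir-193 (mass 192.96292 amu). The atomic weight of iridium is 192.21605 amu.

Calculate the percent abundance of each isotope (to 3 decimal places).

Let x be the fractional abundance of Ir-191; then Ir-193 has abundance 1 − x.
190.96059·x + 192.96292·(1 − x) = 192.21605
(190.96059 − 192.96292)·x = 192.21605 − 192.96292
x = -0.74687 / -2.00233 = 0.37300 → 37.300% Ir-191, 62.700% Ir-193.

Ir-191: 37.300%, Ir-193: 62.700%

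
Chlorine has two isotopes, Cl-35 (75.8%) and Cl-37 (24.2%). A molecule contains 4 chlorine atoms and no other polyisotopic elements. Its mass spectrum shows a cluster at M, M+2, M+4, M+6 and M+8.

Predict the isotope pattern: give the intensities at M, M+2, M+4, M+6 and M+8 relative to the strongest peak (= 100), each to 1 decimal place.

78.3 : 100.0 : 47.9 : 10.2 : 0.8

The 4 Cl atoms are independent, so intensities follow the terms of (0.758 + 0.242)^4.
P(M) = 0.758^4 = 0.330124
P(M+2) = 4 × 0.758^3 × 0.242^1 = 0.421583
P(M+4) = 6 × 0.758^2 × 0.242^2 = 0.201893
P(M+6) = 4 × 0.758^1 × 0.242^3 = 0.042971
P(M+8) = 0.242^4 = 0.003430
The M+2 peak is largest (0.421583); scaling to 100 gives 78.3 : 100.0 : 47.9 : 10.2 : 0.8.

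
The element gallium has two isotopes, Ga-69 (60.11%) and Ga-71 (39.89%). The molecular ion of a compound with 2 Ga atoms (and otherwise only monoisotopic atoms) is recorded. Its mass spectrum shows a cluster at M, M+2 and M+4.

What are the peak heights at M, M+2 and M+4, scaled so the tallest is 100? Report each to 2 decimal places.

The 2 Ga atoms are independent, so intensities follow the terms of (0.6011 + 0.3989)^2.
P(M) = 0.6011^2 = 0.361321
P(M+2) = 2 × 0.6011^1 × 0.3989^1 = 0.479558
P(M+4) = 0.3989^2 = 0.159121
The M+2 peak is largest (0.479558); scaling to 100 gives 75.34 : 100.00 : 33.18.

75.34 : 100.00 : 33.18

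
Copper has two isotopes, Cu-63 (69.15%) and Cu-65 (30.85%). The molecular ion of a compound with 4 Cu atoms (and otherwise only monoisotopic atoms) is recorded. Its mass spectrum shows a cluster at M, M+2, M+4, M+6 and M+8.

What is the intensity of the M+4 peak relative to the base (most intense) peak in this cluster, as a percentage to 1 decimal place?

(0.6915 + 0.3085)^4 gives M 0.2286, M+2 0.4080, M+4 0.2731, M+6 0.0812, M+8 0.0091; the largest is M+2.
P(M+2) = C(4,1) × 0.6915^3 × 0.3085^1 = 4 × 0.33065611 × 0.3085 = 0.408030 (base)
P(M+4) = C(4,2) × 0.6915^2 × 0.3085^2 = 6 × 0.47817225 × 0.09517225 = 0.273052
Relative intensity = 0.273052 / 0.408030 × 100 = 66.9

66.9%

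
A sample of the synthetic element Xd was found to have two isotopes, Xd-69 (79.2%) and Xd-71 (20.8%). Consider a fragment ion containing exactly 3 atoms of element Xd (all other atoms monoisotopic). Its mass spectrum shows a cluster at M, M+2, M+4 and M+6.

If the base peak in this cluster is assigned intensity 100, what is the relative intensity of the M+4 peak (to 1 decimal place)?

Term probabilities: M 0.4968, M+2 0.3914, M+4 0.1028, M+6 0.0090. Base peak = M.
P(M) = C(3,0) × 0.792^3 × 0.208^0 = 1 × 0.49679309 × 1.0000 = 0.496793 (base)
P(M+4) = C(3,2) × 0.792^1 × 0.208^2 = 3 × 0.7920 × 0.043264 = 0.102795
Relative intensity = 0.102795 / 0.496793 × 100 = 20.7

20.7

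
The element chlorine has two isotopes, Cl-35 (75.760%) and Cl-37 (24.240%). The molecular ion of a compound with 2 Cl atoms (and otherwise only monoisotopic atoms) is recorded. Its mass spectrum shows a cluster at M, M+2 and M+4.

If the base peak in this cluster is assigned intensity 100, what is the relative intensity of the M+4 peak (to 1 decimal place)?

(0.75760 + 0.24240)^2 gives M 0.5740, M+2 0.3673, M+4 0.0588; the largest is M.
P(M) = C(2,0) × 0.75760^2 × 0.24240^0 = 1 × 0.57395776 × 1.0000 = 0.573958 (base)
P(M+4) = C(2,2) × 0.75760^0 × 0.24240^2 = 1 × 1.0000 × 0.05875776 = 0.058758
Relative intensity = 0.058758 / 0.573958 × 100 = 10.2

10.2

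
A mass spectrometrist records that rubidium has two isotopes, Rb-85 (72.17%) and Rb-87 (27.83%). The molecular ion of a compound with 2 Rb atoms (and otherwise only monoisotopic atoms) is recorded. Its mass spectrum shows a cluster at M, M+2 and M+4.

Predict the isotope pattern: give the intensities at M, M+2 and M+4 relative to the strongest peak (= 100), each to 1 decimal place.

100.0 : 77.1 : 14.9

The 2 Rb atoms are independent, so intensities follow the terms of (0.7217 + 0.2783)^2.
P(M) = 0.7217^2 = 0.520851
P(M+2) = 2 × 0.7217^1 × 0.2783^1 = 0.401698
P(M+4) = 0.2783^2 = 0.077451
The M peak is largest (0.520851); scaling to 100 gives 100.0 : 77.1 : 14.9.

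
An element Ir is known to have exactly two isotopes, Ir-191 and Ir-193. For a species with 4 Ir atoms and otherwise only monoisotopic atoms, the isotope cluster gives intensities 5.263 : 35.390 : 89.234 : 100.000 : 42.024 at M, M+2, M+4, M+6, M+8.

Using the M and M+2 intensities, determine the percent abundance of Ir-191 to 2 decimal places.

If p is the fraction of Ir that is Ir-191, then I(M+2)/I(M) = [C(4,1)·p^3·(1−p)] / p^4 = 4·(1−p)/p = 35.390/5.263 = 6.7243
(1−p)/p = 6.7243/4 = 1.6811  ⇒  p = 1/(1 + 1.6811) = 0.3730
Ir-191: 37.30%, Ir-193: 62.70%.

37.30%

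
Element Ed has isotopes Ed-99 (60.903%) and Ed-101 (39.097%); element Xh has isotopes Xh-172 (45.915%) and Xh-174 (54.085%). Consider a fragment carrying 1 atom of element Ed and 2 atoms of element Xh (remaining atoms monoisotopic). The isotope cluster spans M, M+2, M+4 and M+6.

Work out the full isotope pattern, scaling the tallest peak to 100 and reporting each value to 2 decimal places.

Element Ed pattern (n=1): 0.60903 : 0.39097
Element Xh pattern (n=2): 0.21081872 : 0.49666256 : 0.29251872
Convolve the two distributions (both contribute in 2-u steps):
  M: 0.60903×0.21081872 = 0.128395
  M+2: 0.60903×0.49666256 + 0.39097×0.21081872 = 0.384906
  M+4: 0.60903×0.29251872 + 0.39097×0.49666256 = 0.372333
  M+6: 0.39097×0.29251872 = 0.114366
Scale to base peak (0.384906) = 100: 33.36 : 100.00 : 96.73 : 29.71

33.36 : 100.00 : 96.73 : 29.71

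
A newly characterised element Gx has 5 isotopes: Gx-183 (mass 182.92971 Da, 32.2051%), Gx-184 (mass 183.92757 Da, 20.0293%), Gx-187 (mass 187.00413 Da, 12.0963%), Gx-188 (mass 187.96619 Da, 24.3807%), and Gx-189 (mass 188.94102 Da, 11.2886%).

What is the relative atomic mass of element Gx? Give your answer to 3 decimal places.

The abundance-weighted mean is 0.322051 × 182.92971 + 0.200293 × 183.92757 + 0.120963 × 187.00413 + 0.243807 × 187.96619 + 0.112886 × 188.94102
= 58.912696 + 36.839405 + 22.620581 + 45.827473 + 21.328796 = 185.528951 Da

185.529 Da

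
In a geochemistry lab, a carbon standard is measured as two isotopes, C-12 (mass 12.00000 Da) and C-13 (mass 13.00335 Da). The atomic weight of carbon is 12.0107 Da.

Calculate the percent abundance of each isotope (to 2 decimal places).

With x = fraction of C-12 (so C-13 is 1 − x):
12.00000·x + 13.00335·(1 − x) = 12.0107
(12.00000 − 13.00335)·x = 12.0107 − 13.00335
x = -0.99265 / -1.00335 = 0.98934 → 98.93% C-12, 1.07% C-13.

C-12: 98.93%, C-13: 1.07%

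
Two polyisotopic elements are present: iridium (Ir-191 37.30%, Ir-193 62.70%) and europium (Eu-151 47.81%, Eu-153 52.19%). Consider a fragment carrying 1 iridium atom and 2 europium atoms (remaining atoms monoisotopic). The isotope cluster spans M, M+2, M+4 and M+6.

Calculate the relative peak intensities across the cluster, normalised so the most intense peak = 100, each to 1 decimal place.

Iridium pattern (n=1): 0.3730 : 0.6270
Europium pattern (n=2): 0.22857961 : 0.49904078 : 0.27237961
Convolve the two distributions (both contribute in 2-u steps):
  M: 0.3730×0.22857961 = 0.085260
  M+2: 0.3730×0.49904078 + 0.6270×0.22857961 = 0.329462
  M+4: 0.3730×0.27237961 + 0.6270×0.49904078 = 0.414496
  M+6: 0.6270×0.27237961 = 0.170782
Scale to base peak (0.414496) = 100: 20.6 : 79.5 : 100.0 : 41.2

20.6 : 79.5 : 100.0 : 41.2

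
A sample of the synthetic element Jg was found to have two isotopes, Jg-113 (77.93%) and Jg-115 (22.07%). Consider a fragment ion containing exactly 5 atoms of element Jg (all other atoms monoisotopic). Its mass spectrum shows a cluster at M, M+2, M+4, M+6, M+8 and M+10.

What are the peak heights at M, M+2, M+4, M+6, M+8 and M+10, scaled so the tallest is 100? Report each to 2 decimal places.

Each Jg atom is independently Jg-113 (p = 0.7793) or Jg-115 (q = 0.2207); the cluster is the binomial expansion (p + q)^5.
P(M) = 0.7793^5 = 0.287424
P(M+2) = 5 × 0.7793^4 × 0.2207^1 = 0.406997
P(M+4) = 10 × 0.7793^3 × 0.2207^2 = 0.230525
P(M+6) = 10 × 0.7793^2 × 0.2207^3 = 0.065285
P(M+8) = 5 × 0.7793^1 × 0.2207^4 = 0.009245
P(M+10) = 0.2207^5 = 0.000524
The M+2 peak is largest (0.406997); scaling to 100 gives 70.62 : 100.00 : 56.64 : 16.04 : 2.27 : 0.13.

70.62 : 100.00 : 56.64 : 16.04 : 2.27 : 0.13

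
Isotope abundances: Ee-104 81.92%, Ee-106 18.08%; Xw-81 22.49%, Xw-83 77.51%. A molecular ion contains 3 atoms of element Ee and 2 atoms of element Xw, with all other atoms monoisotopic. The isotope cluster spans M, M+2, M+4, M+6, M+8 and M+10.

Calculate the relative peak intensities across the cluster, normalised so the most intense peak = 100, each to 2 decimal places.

6.03 : 45.55 : 100.00 : 53.55 : 10.91 : 0.77

Element Ee pattern (n=3): 0.54975581 : 0.36399848 : 0.0803356 : 0.00591011
Element Xw pattern (n=2): 0.05058001 : 0.34863998 : 0.60078001
Convolve the two distributions (both contribute in 2-u steps):
  M: 0.54975581×0.05058001 = 0.027807
  M+2: 0.54975581×0.34863998 + 0.36399848×0.05058001 = 0.210078
  M+4: 0.54975581×0.60078001 + 0.36399848×0.34863998 + 0.0803356×0.05058001 = 0.461250
  M+6: 0.36399848×0.60078001 + 0.0803356×0.34863998 + 0.00591011×0.05058001 = 0.246990
  M+8: 0.0803356×0.60078001 + 0.00591011×0.34863998 = 0.050325
  M+10: 0.00591011×0.60078001 = 0.003551
Scale to base peak (0.461250) = 100: 6.03 : 45.55 : 100.00 : 53.55 : 10.91 : 0.77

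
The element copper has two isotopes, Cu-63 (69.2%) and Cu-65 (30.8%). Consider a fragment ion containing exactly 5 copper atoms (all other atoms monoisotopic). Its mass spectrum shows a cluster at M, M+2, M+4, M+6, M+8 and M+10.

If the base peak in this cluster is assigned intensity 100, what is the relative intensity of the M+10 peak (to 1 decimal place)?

0.8

Binomial terms of (0.692 + 0.308)^5: M 0.1587, M+2 0.3531, M+4 0.3144, M+6 0.1399, M+8 0.0311, M+10 0.0028 → M+2 is the base peak.
P(M+2) = C(5,1) × 0.692^4 × 0.308^1 = 5 × 0.22931073 × 0.3080 = 0.353139 (base)
P(M+10) = C(5,5) × 0.692^0 × 0.308^5 = 1 × 1.0000 × 0.00277175 = 0.002772
Relative intensity = 0.002772 / 0.353139 × 100 = 0.8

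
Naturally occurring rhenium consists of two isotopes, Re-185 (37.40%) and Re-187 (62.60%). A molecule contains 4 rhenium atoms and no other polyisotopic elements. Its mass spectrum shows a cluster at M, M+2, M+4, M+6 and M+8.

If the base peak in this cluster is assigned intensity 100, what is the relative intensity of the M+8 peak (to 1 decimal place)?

41.8

(0.3740 + 0.6260)^4 gives M 0.0196, M+2 0.1310, M+4 0.3289, M+6 0.3670, M+8 0.1536; the largest is M+6.
P(M+6) = C(4,3) × 0.3740^1 × 0.6260^3 = 4 × 0.3740 × 0.24531438 = 0.366990 (base)
P(M+8) = C(4,4) × 0.3740^0 × 0.6260^4 = 1 × 1.0000 × 0.1535668 = 0.153567
Relative intensity = 0.153567 / 0.366990 × 100 = 41.8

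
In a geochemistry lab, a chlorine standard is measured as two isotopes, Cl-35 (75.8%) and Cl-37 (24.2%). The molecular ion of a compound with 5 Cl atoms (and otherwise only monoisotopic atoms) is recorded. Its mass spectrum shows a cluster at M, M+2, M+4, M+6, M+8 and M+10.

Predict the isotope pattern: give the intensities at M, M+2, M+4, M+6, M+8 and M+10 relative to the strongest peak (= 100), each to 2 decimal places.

62.64 : 100.00 : 63.85 : 20.39 : 3.25 : 0.21

The 5 Cl atoms are independent, so intensities follow the terms of (0.758 + 0.242)^5.
P(M) = 0.758^5 = 0.250234
P(M+2) = 5 × 0.758^4 × 0.242^1 = 0.399450
P(M+4) = 10 × 0.758^3 × 0.242^2 = 0.255058
P(M+6) = 10 × 0.758^2 × 0.242^3 = 0.081430
P(M+8) = 5 × 0.758^1 × 0.242^4 = 0.012999
P(M+10) = 0.242^5 = 0.000830
The M+2 peak is largest (0.399450); scaling to 100 gives 62.64 : 100.00 : 63.85 : 20.39 : 3.25 : 0.21.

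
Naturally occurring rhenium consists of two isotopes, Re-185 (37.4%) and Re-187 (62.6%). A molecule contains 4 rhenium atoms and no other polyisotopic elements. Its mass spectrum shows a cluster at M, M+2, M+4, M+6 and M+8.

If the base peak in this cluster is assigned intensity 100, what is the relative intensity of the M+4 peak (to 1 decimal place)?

89.6

Term probabilities: M 0.0196, M+2 0.1310, M+4 0.3289, M+6 0.3670, M+8 0.1536. Base peak = M+6.
P(M+6) = C(4,3) × 0.374^1 × 0.626^3 = 4 × 0.3740 × 0.24531438 = 0.366990 (base)
P(M+4) = C(4,2) × 0.374^2 × 0.626^2 = 6 × 0.139876 × 0.391876 = 0.328884
Relative intensity = 0.328884 / 0.366990 × 100 = 89.6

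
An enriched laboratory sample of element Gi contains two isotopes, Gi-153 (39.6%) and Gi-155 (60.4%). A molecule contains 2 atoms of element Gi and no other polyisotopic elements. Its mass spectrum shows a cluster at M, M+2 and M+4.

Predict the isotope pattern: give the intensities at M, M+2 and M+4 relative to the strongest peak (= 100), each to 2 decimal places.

32.78 : 100.00 : 76.26

The 2 Gi atoms are independent, so intensities follow the terms of (0.396 + 0.604)^2.
P(M) = 0.396^2 = 0.156816
P(M+2) = 2 × 0.396^1 × 0.604^1 = 0.478368
P(M+4) = 0.604^2 = 0.364816
The M+2 peak is largest (0.478368); scaling to 100 gives 32.78 : 100.00 : 76.26.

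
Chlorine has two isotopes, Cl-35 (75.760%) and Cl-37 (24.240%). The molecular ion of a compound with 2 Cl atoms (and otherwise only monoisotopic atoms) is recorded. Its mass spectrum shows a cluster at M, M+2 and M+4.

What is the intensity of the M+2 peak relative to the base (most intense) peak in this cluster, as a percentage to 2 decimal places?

63.99%

Binomial terms of (0.75760 + 0.24240)^2: M 0.5740, M+2 0.3673, M+4 0.0588 → M is the base peak.
P(M) = C(2,0) × 0.75760^2 × 0.24240^0 = 1 × 0.57395776 × 1.0000 = 0.573958 (base)
P(M+2) = C(2,1) × 0.75760^1 × 0.24240^1 = 2 × 0.7576 × 0.2424 = 0.367284
Relative intensity = 0.367284 / 0.573958 × 100 = 63.99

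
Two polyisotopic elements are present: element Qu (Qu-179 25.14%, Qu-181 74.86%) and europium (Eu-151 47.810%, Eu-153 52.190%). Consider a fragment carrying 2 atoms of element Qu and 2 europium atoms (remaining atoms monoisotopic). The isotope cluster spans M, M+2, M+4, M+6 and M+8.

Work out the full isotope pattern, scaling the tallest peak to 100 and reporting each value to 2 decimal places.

Element Qu pattern (n=2): 0.06320196 : 0.37639608 : 0.56040196
Europium pattern (n=2): 0.22857961 : 0.49904078 : 0.27237961
Convolve the two distributions (both contribute in 2-u steps):
  M: 0.06320196×0.22857961 = 0.014447
  M+2: 0.06320196×0.49904078 + 0.37639608×0.22857961 = 0.117577
  M+4: 0.06320196×0.27237961 + 0.37639608×0.49904078 + 0.56040196×0.22857961 = 0.333148
  M+6: 0.37639608×0.27237961 + 0.56040196×0.49904078 = 0.382186
  M+8: 0.56040196×0.27237961 = 0.152642
Scale to base peak (0.382186) = 100: 3.78 : 30.76 : 87.17 : 100.00 : 39.94

3.78 : 30.76 : 87.17 : 100.00 : 39.94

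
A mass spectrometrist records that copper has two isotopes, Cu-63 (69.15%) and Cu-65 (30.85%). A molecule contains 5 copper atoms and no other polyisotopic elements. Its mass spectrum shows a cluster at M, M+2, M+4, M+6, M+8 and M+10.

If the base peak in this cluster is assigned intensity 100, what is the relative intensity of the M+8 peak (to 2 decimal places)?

(0.6915 + 0.3085)^5 gives M 0.1581, M+2 0.3527, M+4 0.3147, M+6 0.1404, M+8 0.0313, M+10 0.0028; the largest is M+2.
P(M+2) = C(5,1) × 0.6915^4 × 0.3085^1 = 5 × 0.2286487 × 0.3085 = 0.352691 (base)
P(M+8) = C(5,4) × 0.6915^1 × 0.3085^4 = 5 × 0.6915 × 0.00905776 = 0.031317
Relative intensity = 0.031317 / 0.352691 × 100 = 8.88

8.88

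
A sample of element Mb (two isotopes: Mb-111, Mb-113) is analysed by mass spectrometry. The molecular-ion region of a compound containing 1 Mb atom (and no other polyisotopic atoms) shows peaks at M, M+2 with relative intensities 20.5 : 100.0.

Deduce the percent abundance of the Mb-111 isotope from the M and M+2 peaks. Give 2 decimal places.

Write p for the Mb-111 fraction. I(M+2)/I(M) = [C(1,1)·p^0·(1−p)] / p^1 = 1·(1−p)/p = 100.0/20.5 = 4.8780
(1−p)/p = 4.8780/1 = 4.8780  ⇒  p = 1/(1 + 4.8780) = 0.1701
Mb-111: 17.01%, Mb-113: 82.99%.

17.01%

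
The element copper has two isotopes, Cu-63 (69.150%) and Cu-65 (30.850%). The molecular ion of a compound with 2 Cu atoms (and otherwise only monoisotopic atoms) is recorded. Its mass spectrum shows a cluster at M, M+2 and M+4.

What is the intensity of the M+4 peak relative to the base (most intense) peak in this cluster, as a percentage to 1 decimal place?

19.9%

Term probabilities: M 0.4782, M+2 0.4267, M+4 0.0952. Base peak = M.
P(M) = C(2,0) × 0.69150^2 × 0.30850^0 = 1 × 0.47817225 × 1.0000 = 0.478172 (base)
P(M+4) = C(2,2) × 0.69150^0 × 0.30850^2 = 1 × 1.0000 × 0.09517225 = 0.095172
Relative intensity = 0.095172 / 0.478172 × 100 = 19.9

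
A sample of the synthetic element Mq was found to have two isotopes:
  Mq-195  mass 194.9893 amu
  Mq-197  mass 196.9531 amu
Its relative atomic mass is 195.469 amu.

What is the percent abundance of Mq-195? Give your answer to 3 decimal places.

75.573%

With x = fraction of Mq-195 (so Mq-197 is 1 − x):
194.9893·x + 196.9531·(1 − x) = 195.469
(194.9893 − 196.9531)·x = 195.469 − 196.9531
x = -1.4841 / -1.9638 = 0.75573 → 75.573% Mq-195, 24.427% Mq-197.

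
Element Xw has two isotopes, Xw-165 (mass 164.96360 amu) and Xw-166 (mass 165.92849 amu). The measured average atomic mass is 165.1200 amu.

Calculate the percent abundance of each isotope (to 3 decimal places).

Xw-165: 83.791%, Xw-166: 16.209%

With x = fraction of Xw-165 (so Xw-166 is 1 − x):
164.96360·x + 165.92849·(1 − x) = 165.1200
(164.96360 − 165.92849)·x = 165.1200 − 165.92849
x = -0.80849 / -0.96489 = 0.83791 → 83.791% Xw-165, 16.209% Xw-166.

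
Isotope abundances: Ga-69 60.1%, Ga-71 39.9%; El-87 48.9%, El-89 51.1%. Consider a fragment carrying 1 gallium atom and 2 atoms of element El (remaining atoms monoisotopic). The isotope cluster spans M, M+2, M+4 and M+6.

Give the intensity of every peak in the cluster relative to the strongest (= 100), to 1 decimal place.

36.3 : 100.0 : 90.0 : 26.3

Gallium pattern (n=1): 0.6010 : 0.3990
Element El pattern (n=2): 0.239121 : 0.499758 : 0.261121
Convolve the two distributions (both contribute in 2-u steps):
  M: 0.6010×0.239121 = 0.143712
  M+2: 0.6010×0.499758 + 0.3990×0.239121 = 0.395764
  M+4: 0.6010×0.261121 + 0.3990×0.499758 = 0.356337
  M+6: 0.3990×0.261121 = 0.104187
Scale to base peak (0.395764) = 100: 36.3 : 100.0 : 90.0 : 26.3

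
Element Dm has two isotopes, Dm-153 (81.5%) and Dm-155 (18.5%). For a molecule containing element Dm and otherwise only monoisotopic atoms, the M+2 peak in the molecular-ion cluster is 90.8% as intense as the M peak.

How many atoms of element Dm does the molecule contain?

4

With n Dm atoms, P(M+2)/P(M) = C(n,1)·p^(n−1)q / p^n = n·q/p = n · 0.185/0.815.
n = 0.908 × 0.815/0.185 = 4.00 ≈ 4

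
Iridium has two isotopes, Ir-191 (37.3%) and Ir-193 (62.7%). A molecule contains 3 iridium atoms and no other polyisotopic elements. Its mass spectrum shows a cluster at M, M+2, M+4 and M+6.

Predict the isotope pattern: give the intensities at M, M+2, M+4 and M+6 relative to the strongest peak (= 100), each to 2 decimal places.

11.80 : 59.49 : 100.00 : 56.03

Expanding (0.373 + 0.627)^3:
P(M) = 0.373^3 = 0.051895
P(M+2) = 3 × 0.373^2 × 0.627^1 = 0.261702
P(M+4) = 3 × 0.373^1 × 0.627^2 = 0.439911
P(M+6) = 0.627^3 = 0.246492
The M+4 peak is largest (0.439911); scaling to 100 gives 11.80 : 59.49 : 100.00 : 56.03.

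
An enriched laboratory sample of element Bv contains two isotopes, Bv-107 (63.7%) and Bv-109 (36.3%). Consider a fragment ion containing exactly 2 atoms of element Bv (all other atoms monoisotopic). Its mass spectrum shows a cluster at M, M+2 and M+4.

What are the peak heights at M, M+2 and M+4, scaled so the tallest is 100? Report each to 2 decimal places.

87.74 : 100.00 : 28.49

Each Bv atom is independently Bv-107 (p = 0.637) or Bv-109 (q = 0.363); the cluster is the binomial expansion (p + q)^2.
P(M) = 0.637^2 = 0.405769
P(M+2) = 2 × 0.637^1 × 0.363^1 = 0.462462
P(M+4) = 0.363^2 = 0.131769
The M+2 peak is largest (0.462462); scaling to 100 gives 87.74 : 100.00 : 28.49.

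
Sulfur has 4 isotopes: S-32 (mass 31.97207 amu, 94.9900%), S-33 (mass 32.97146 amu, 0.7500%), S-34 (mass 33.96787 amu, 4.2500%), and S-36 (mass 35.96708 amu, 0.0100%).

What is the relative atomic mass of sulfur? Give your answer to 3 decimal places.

32.065 amu

Average mass = Σ (abundance × isotope mass) = 0.949900 × 31.97207 + 0.007500 × 32.97146 + 0.042500 × 33.96787 + 0.000100 × 35.96708
= 30.370269 + 0.247286 + 1.443634 + 0.003597 = 32.064786 amu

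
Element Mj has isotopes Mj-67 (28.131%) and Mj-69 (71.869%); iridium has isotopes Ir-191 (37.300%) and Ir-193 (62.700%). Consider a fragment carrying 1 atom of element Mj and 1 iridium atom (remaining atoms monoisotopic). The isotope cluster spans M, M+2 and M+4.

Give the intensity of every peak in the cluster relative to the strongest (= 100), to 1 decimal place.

Element Mj pattern (n=1): 0.28131 : 0.71869
Iridium pattern (n=1): 0.3730 : 0.6270
Convolve the two distributions (both contribute in 2-u steps):
  M: 0.28131×0.3730 = 0.104929
  M+2: 0.28131×0.6270 + 0.71869×0.3730 = 0.444453
  M+4: 0.71869×0.6270 = 0.450619
Scale to base peak (0.450619) = 100: 23.3 : 98.6 : 100.0

23.3 : 98.6 : 100.0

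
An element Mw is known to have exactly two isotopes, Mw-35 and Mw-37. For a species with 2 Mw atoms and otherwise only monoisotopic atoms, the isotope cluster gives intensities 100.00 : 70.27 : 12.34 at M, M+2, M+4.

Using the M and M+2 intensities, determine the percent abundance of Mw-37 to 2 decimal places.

If p is the fraction of Mw that is Mw-35, then I(M+2)/I(M) = [C(2,1)·p^1·(1−p)] / p^2 = 2·(1−p)/p = 70.27/100.00 = 0.7027
(1−p)/p = 0.7027/2 = 0.3513  ⇒  p = 1/(1 + 0.3513) = 0.7400
Mw-35: 74.00%, Mw-37: 26.00%.

26.00%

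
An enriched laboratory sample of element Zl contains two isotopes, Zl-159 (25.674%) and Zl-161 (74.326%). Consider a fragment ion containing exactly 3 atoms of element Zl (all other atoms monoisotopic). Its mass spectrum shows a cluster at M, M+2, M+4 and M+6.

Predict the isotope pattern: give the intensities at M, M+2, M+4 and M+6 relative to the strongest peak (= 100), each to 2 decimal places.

3.98 : 34.54 : 100.00 : 96.50

The 3 Zl atoms are independent, so intensities follow the terms of (0.25674 + 0.74326)^3.
P(M) = 0.25674^3 = 0.016923
P(M+2) = 3 × 0.25674^2 × 0.74326^1 = 0.146977
P(M+4) = 3 × 0.25674^1 × 0.74326^2 = 0.425497
P(M+6) = 0.74326^3 = 0.410603
The M+4 peak is largest (0.425497); scaling to 100 gives 3.98 : 34.54 : 100.00 : 96.50.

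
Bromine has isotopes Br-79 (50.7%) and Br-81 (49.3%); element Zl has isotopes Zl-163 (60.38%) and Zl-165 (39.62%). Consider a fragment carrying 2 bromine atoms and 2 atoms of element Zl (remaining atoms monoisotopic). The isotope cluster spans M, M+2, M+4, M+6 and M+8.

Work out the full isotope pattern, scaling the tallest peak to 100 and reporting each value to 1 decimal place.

Bromine pattern (n=2): 0.257049 : 0.499902 : 0.243049
Element Zl pattern (n=2): 0.36457444 : 0.47845112 : 0.15697444
Convolve the two distributions (both contribute in 2-u steps):
  M: 0.257049×0.36457444 = 0.093713
  M+2: 0.257049×0.47845112 + 0.499902×0.36457444 = 0.305237
  M+4: 0.257049×0.15697444 + 0.499902×0.47845112 + 0.243049×0.36457444 = 0.368138
  M+6: 0.499902×0.15697444 + 0.243049×0.47845112 = 0.194759
  M+8: 0.243049×0.15697444 = 0.038152
Scale to base peak (0.368138) = 100: 25.5 : 82.9 : 100.0 : 52.9 : 10.4

25.5 : 82.9 : 100.0 : 52.9 : 10.4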